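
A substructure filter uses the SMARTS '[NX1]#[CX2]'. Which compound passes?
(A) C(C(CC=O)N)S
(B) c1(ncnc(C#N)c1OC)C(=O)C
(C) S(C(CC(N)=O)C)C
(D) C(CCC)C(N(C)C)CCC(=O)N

[NX1]#[CX2] describes a nitrogen triple-bonded to a two-connected carbon (a nitrile).
(A) has a primary amino group (-NH2) but the nitrogen is NX3 (three connections), not NX1 triple-bonded.
(B) contains a nitrile (-C#N), which satisfies every atom and bond constraint.
(C) has a primary amide (-C(=O)NH2) but the nitrogen is NX3, not NX1.
(D) has a primary amide (-C(=O)NH2) but the nitrogen is NX3, not NX1.
So the answer is (B).

B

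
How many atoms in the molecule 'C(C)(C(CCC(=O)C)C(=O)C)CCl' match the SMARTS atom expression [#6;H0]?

Check the 13 heavy atoms by environment: 3× C (H2) → no; 2× C (H1) → no; 2× C (H0) → match; 2× O (H0) → no; 3× C (H3) → no; 1× Cl (H0) → no.
That gives 2 matching atoms.

2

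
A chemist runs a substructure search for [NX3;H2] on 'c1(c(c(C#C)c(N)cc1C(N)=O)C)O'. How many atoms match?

The query [NX3;H2] means: aliphatic N with 3 total connections, two of them H — an -NH2 nitrogen (amine or amide).
Check the 14 heavy atoms by environment: 5× c (aromatic, H0, X3) → no; 1× c (aromatic, H1, X3) → no; 1× C (H0, X2) → no; 1× C (H1, X2) → no; 1× C (H0, X3) → no; 1× O (H0, X1) → no; 2× N (H2, X3) → match; 1× C (H3, X4) → no; 1× O (H1, X2) → no.
That gives 2 matching atoms.

2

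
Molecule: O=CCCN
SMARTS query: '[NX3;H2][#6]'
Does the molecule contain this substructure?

The pattern [NX3;H2][#6] describes a trivalent nitrogen with two H attached to carbon — a primary amine.
The molecule carries a primary amino group (-NH2), whose atoms satisfy every constraint of the query, so the pattern matches.

Yes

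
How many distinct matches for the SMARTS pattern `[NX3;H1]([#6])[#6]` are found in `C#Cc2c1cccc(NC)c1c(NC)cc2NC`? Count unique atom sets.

[NX3;H1]([#6])[#6] is the SMARTS for a secondary amine: a trivalent nitrogen with one H, bonded to two carbons.
The molecule carries 3 separate instances of an N-methylamino group (-NHCH3) meeting every constraint; each maps to a distinct set of atoms, giving 3 matches.

3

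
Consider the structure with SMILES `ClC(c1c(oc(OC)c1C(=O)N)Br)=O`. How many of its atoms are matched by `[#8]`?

4

The query [#8] means: #8 matches any oxygen atom.
Check the 14 heavy atoms by environment: 1× o (aromatic) → match; 4× c (aromatic) → no; 3× C → no; 3× O → match; 1× Cl → no; 1× Br → no; 1× N → no.
Summing the matching environments: 1 + 3 = 4 matching atoms.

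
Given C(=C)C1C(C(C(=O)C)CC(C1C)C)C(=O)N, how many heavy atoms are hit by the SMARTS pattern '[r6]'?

6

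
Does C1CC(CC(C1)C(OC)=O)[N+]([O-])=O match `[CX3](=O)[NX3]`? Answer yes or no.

No

The pattern [CX3](=O)[NX3] describes a carbonyl carbon bonded to a trivalent nitrogen — an amide.
The closest candidate here is a methyl-ester group (-C(=O)OCH3), but the carbonyl is bonded to O, not to an NX3 nitrogen. No other fragment satisfies the full query, so there is no match.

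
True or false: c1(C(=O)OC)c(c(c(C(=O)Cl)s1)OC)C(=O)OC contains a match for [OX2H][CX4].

False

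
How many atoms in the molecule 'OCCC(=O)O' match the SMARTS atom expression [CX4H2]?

2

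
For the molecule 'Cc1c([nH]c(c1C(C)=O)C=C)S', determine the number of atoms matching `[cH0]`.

4

The query [cH0] means: aromatic carbon with no attached hydrogen (substituted or ring-fusion).
Check the 12 heavy atoms by environment: 1× n (aromatic, H1) → no; 4× c (aromatic, H0) → match; 1× S (H1) → no; 2× C (H3) → no; 1× C (H0) → no; 1× O (H0) → no; 1× C (H1) → no; 1× C (H2) → no.
That gives 4 matching atoms.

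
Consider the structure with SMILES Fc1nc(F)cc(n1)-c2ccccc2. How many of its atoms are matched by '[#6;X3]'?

The query [#6;X3] means: any carbon (aromatic or not) with three total connections.
Check the 14 heavy atoms by environment: 2× n (aromatic, X2) → no; 10× c (aromatic, X3) → match; 2× F (X1) → no.
That gives 10 matching atoms.

10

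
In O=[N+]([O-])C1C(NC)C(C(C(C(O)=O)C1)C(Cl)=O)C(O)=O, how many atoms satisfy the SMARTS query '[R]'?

6

Check the 20 heavy atoms by environment: 6× C (in 6-ring) → match; 4× C (acyclic) → no; 6× O (acyclic) → no; 1× Cl (acyclic) → no; 1× N (acyclic) → no; 1× N (charge +1, acyclic) → no; 1× O (charge -1, acyclic) → no.
That gives 6 matching atoms.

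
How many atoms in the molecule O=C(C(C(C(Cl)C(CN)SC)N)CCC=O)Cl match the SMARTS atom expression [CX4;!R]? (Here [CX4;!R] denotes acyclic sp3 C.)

8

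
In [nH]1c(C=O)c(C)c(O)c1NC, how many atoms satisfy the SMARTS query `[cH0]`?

Check the 11 heavy atoms by environment: 1× n (aromatic, H1) → no; 4× c (aromatic, H0) → match; 2× C (H3) → no; 1× O (H1) → no; 1× N (H1) → no; 1× C (H1) → no; 1× O (H0) → no.
That gives 4 matching atoms.

4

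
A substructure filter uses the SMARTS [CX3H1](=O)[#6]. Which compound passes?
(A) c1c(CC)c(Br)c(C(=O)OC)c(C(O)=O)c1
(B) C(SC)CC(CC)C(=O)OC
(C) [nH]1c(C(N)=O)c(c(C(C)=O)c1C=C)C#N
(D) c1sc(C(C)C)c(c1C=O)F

D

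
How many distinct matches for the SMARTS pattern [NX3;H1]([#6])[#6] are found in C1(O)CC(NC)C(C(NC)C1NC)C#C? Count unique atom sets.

[NX3;H1]([#6])[#6] is the SMARTS for a secondary amine: a trivalent nitrogen with one H, bonded to two carbons.
The molecule carries 3 separate instances of an N-methylamino group (-NHCH3) meeting every constraint; each maps to a distinct set of atoms, giving 3 matches.

3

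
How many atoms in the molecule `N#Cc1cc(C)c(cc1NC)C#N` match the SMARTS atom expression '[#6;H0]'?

Check the 13 heavy atoms by environment: 2× c (aromatic, H1) → no; 4× c (aromatic, H0) → match; 2× C (H0) → match; 2× N (H0) → no; 2× C (H3) → no; 1× N (H1) → no.
Summing the matching environments: 4 + 2 = 6 matching atoms.

6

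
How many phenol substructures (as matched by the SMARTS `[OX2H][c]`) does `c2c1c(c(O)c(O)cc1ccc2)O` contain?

3

[OX2H][c] is the SMARTS for a phenol: a hydroxyl oxygen attached to an aromatic carbon.
The molecule carries 3 separate instances of a hydroxyl group (-OH) meeting every constraint; each maps to a distinct set of atoms, giving 3 matches.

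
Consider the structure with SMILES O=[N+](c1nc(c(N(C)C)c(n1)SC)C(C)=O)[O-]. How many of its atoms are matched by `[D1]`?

7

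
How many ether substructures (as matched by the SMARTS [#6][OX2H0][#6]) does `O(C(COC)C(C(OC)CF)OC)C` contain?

[#6][OX2H0][#6] is the SMARTS for an ether: an aliphatic oxygen bridging two carbons with no H on the oxygen.
The molecule carries 4 separate instances of a methoxy ether (-OCH3) meeting every constraint; each maps to a distinct set of atoms, giving 4 matches.

4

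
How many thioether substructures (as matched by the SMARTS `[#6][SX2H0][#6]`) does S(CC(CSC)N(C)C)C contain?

2

[#6][SX2H0][#6] is the SMARTS for a thioether: an aliphatic sulfur bridging two carbons with no H on the sulfur.
The molecule carries 2 separate instances of a methylthio ether (-SCH3) meeting every constraint; each maps to a distinct set of atoms, giving 2 matches.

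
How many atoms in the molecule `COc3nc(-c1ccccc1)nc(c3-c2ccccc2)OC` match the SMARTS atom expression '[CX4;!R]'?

2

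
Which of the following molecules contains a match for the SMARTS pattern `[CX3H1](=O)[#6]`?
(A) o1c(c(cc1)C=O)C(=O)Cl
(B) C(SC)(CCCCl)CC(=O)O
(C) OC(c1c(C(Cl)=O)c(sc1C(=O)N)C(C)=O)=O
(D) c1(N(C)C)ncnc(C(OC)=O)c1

[CX3H1](=O)[#6] describes an sp2 carbon with one H, double-bonded to O and single-bonded to carbon (an aldehyde).
(A) contains an aldehyde (-CHO), which satisfies every atom and bond constraint.
(B) has a carboxylic acid group (-C(=O)OH) but the carbonyl carbon has H0 and is bonded to O, not H1.
(C) has a carboxylic acid group (-C(=O)OH) but the carbonyl carbon has H0 and is bonded to O, not H1.
(D) has a methyl-ester group (-C(=O)OCH3) but the carbonyl carbon has H0, not H1.
So the answer is (A).

A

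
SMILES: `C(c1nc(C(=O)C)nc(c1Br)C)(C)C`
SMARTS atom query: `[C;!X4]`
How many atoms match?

1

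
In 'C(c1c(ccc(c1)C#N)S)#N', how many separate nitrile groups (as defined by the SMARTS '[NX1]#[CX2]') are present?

2

[NX1]#[CX2] is the SMARTS for a nitrile: a nitrogen triple-bonded to a two-connected carbon.
The molecule carries 2 separate instances of a nitrile (-C#N) meeting every constraint; each maps to a distinct set of atoms, giving 2 matches.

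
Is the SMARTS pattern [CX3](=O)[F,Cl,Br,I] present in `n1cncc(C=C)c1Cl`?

The pattern [CX3](=O)[F,Cl,Br,I] describes a carbonyl carbon bonded to a halogen — an acyl halide.
The closest candidate here is a chloro substituent, but the Cl is not on a carbonyl carbon. No other fragment satisfies the full query, so there is no match.

No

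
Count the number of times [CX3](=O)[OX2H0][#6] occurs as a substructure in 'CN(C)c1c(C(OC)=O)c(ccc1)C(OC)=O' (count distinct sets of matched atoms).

[CX3](=O)[OX2H0][#6] is the SMARTS for an ester: a carbonyl carbon bonded to an oxygen that is itself bonded to carbon (no H on that O).
The molecule carries 2 separate instances of a methyl-ester group (-C(=O)OCH3) meeting every constraint; each maps to a distinct set of atoms, giving 2 matches.

2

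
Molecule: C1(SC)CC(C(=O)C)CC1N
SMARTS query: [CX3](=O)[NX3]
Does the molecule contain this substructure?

No

The pattern [CX3](=O)[NX3] describes a carbonyl carbon bonded to a trivalent nitrogen — an amide.
The closest candidate here is a primary amino group (-NH2), but the -NH2 is not attached to a carbonyl carbon. No other fragment satisfies the full query, so there is no match.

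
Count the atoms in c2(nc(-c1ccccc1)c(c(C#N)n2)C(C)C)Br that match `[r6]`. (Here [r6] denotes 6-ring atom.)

12

The query [r6] means: r6 matches atoms in a six-membered ring.
Check the 18 heavy atoms by environment: 2× n (aromatic, in 6-ring) → match; 10× c (aromatic, in 6-ring) → match; 4× C (acyclic) → no; 1× Br (acyclic) → no; 1× N (acyclic) → no.
Summing the matching environments: 2 + 10 = 12 matching atoms.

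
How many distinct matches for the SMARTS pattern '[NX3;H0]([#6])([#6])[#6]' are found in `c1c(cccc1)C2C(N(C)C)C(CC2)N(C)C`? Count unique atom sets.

[NX3;H0]([#6])([#6])[#6] is the SMARTS for a tertiary amine: a trivalent nitrogen with no H, bonded to three carbons.
The molecule carries 2 separate instances of a dimethylamino group (-N(CH3)2) meeting every constraint; each maps to a distinct set of atoms, giving 2 matches.

2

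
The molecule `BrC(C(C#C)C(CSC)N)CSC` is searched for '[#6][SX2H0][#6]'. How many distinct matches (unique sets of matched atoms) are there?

2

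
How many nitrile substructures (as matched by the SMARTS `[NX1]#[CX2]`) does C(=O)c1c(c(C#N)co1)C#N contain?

2

[NX1]#[CX2] is the SMARTS for a nitrile: a nitrogen triple-bonded to a two-connected carbon.
The molecule carries 2 separate instances of a nitrile (-C#N) meeting every constraint; each maps to a distinct set of atoms, giving 2 matches.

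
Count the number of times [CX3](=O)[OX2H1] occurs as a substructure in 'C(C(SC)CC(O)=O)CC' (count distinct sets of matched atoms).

1

[CX3](=O)[OX2H1] is the SMARTS for a carboxylic acid: an sp2 carbon double-bonded to O and single-bonded to an -OH oxygen.
Exactly one fragment in the molecule meets all constraints, giving 1 match.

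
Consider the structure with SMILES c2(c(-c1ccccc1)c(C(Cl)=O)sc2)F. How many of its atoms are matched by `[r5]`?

5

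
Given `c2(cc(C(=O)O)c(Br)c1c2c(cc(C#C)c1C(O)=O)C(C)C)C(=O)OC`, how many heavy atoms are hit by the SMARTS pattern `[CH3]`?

The query [CH3] means: aliphatic carbon with exactly three hydrogens.
Check the 26 heavy atoms by environment: 8× c (aromatic, H0) → no; 2× c (aromatic, H1) → no; 4× C (H0) → no; 2× C (H1) → no; 4× O (H0) → no; 3× C (H3) → match; 2× O (H1) → no; 1× Br (H0) → no.
That gives 3 matching atoms.

3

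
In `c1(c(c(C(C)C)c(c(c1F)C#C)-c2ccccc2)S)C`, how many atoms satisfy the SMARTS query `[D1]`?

6

The query [D1] means: atom with exactly one heavy-atom neighbour (degree 1).
Check the 20 heavy atoms by environment: 7× c (aromatic, D3) → no; 1× S (D1) → match; 1× F (D1) → match; 5× c (aromatic, D2) → no; 1× C (D2) → no; 4× C (D1) → match; 1× C (D3) → no.
Summing the matching environments: 1 + 1 + 4 = 6 matching atoms.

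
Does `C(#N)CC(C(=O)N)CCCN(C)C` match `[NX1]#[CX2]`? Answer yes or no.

The pattern [NX1]#[CX2] describes a nitrogen triple-bonded to a two-connected carbon — a nitrile.
The molecule carries a nitrile (-C#N), whose atoms satisfy every constraint of the query, so the pattern matches.

Yes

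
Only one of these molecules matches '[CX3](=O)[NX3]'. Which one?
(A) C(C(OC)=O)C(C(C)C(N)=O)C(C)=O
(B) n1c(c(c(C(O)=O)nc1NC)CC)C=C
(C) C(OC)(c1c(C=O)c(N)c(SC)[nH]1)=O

A

[CX3](=O)[NX3] describes a carbonyl carbon bonded to a trivalent nitrogen (an amide).
(A) contains a primary amide (-C(=O)NH2), which satisfies every atom and bond constraint.
(B) has a carboxylic acid group (-C(=O)OH) but the carbonyl is bonded to O, not to an NX3 nitrogen.
(C) has a primary amino group (-NH2) but the -NH2 is not attached to a carbonyl carbon.
So the answer is (A).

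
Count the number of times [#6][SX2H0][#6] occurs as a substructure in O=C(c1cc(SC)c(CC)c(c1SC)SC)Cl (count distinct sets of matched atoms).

3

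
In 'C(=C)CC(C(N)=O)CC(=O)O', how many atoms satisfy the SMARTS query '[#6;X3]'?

Check the 11 heavy atoms by environment: 3× C (X4) → no; 4× C (X3) → match; 2× O (X1) → no; 1× N (X3) → no; 1× O (X2) → no.
That gives 4 matching atoms.

4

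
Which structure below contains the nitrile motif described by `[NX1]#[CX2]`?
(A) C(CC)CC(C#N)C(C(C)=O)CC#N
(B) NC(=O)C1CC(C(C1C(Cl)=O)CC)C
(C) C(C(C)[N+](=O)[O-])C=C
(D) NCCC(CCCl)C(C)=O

A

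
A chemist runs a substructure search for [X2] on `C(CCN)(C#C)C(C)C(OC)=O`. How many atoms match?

3

The query [X2] means: any atom with exactly two total connections (bonds + H).
Check the 12 heavy atoms by environment: 6× C (X4) → no; 1× C (X3) → no; 1× O (X1) → no; 1× O (X2) → match; 1× N (X3) → no; 2× C (X2) → match.
Summing the matching environments: 1 + 2 = 3 matching atoms.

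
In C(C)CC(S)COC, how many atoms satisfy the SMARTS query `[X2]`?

The query [X2] means: any atom with exactly two total connections (bonds + H).
Check the 8 heavy atoms by environment: 6× C (X4) → no; 1× O (X2) → match; 1× S (X2) → match.
Summing the matching environments: 1 + 1 = 2 matching atoms.

2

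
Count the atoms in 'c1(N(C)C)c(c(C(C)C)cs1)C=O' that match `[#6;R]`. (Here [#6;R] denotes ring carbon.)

4

The query [#6;R] means: carbon that is part of a ring.
Check the 13 heavy atoms by environment: 1× s (aromatic, in 5-ring) → no; 4× c (aromatic, in 5-ring) → match; 6× C (acyclic) → no; 1× N (acyclic) → no; 1× O (acyclic) → no.
That gives 4 matching atoms.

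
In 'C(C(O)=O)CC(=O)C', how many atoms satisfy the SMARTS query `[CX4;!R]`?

The query [CX4;!R] means: aliphatic carbon with four total connections, not in a ring.
Check the 8 heavy atoms by environment: 3× C (X4, acyclic) → match; 2× C (X3, acyclic) → no; 2× O (X1, acyclic) → no; 1× O (X2, acyclic) → no.
That gives 3 matching atoms.

3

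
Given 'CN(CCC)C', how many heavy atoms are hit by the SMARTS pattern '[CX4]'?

5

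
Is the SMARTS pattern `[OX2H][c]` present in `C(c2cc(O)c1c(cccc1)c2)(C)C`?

The pattern [OX2H][c] describes a hydroxyl oxygen attached to an aromatic carbon — a phenol.
The molecule carries a hydroxyl group (-OH), whose atoms satisfy every constraint of the query, so the pattern matches.

Yes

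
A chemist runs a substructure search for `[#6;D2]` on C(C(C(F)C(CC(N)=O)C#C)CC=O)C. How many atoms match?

The query [#6;D2] means: any carbon bonded to exactly two heavy atoms.
Check the 15 heavy atoms by environment: 5× C (D2) → match; 4× C (D3) → no; 2× C (D1) → no; 2× O (D1) → no; 1× F (D1) → no; 1× N (D1) → no.
That gives 5 matching atoms.

5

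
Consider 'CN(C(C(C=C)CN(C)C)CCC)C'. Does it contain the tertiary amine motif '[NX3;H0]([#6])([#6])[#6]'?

The pattern [NX3;H0]([#6])([#6])[#6] describes a trivalent nitrogen with no H, bonded to three carbons — a tertiary amine.
The molecule carries a dimethylamino group (-N(CH3)2), whose atoms satisfy every constraint of the query, so the pattern matches.

Yes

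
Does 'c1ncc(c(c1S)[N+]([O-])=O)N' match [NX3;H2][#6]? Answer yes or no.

Yes

The pattern [NX3;H2][#6] describes a trivalent nitrogen with two H attached to carbon — a primary amine.
The molecule carries a primary amino group (-NH2), whose atoms satisfy every constraint of the query, so the pattern matches.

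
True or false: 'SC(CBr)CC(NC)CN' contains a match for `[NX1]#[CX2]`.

False

The pattern [NX1]#[CX2] describes a nitrogen triple-bonded to a two-connected carbon — a nitrile.
The closest candidate here is a primary amino group (-NH2), but the nitrogen is NX3 (three connections), not NX1 triple-bonded. No other fragment satisfies the full query, so there is no match.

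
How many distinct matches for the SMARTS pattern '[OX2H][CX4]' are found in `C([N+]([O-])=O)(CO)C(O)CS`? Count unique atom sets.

[OX2H][CX4] is the SMARTS for an aliphatic alcohol: a hydroxyl oxygen bound to an sp3 (X4) carbon.
The molecule carries 2 separate instances of a hydroxyl group (-OH) meeting every constraint; each maps to a distinct set of atoms, giving 2 matches.

2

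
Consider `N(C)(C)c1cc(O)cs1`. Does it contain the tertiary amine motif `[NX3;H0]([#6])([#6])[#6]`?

Yes

The pattern [NX3;H0]([#6])([#6])[#6] describes a trivalent nitrogen with no H, bonded to three carbons — a tertiary amine.
The molecule carries a dimethylamino group (-N(CH3)2), whose atoms satisfy every constraint of the query, so the pattern matches.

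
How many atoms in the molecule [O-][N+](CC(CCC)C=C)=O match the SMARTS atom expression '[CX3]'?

2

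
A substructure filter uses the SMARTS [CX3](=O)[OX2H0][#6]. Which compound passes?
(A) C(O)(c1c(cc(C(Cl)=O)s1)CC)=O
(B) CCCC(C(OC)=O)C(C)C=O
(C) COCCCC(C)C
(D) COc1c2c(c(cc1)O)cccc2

B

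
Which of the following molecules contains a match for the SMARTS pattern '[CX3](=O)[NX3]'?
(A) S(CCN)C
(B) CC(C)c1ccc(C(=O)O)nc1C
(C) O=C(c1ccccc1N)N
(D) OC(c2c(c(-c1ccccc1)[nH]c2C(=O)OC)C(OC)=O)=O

[CX3](=O)[NX3] describes a carbonyl carbon bonded to a trivalent nitrogen (an amide).
(A) has a primary amino group (-NH2) but the -NH2 is not attached to a carbonyl carbon.
(B) has a carboxylic acid group (-C(=O)OH) but the carbonyl is bonded to O, not to an NX3 nitrogen.
(C) contains a primary amide (-C(=O)NH2), which satisfies every atom and bond constraint.
(D) has a methyl-ester group (-C(=O)OCH3) but the carbonyl is bonded to O, not to an NX3 nitrogen.
So the answer is (C).

C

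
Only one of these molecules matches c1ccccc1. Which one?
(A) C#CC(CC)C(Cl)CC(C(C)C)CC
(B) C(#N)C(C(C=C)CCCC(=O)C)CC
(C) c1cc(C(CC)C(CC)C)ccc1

C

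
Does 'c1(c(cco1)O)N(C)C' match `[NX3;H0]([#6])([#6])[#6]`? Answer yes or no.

Yes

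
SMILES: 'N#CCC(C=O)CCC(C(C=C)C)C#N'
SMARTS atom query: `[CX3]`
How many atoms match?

3

Check the 15 heavy atoms by environment: 7× C (X4) → no; 2× C (X2) → no; 2× N (X1) → no; 3× C (X3) → match; 1× O (X1) → no.
That gives 3 matching atoms.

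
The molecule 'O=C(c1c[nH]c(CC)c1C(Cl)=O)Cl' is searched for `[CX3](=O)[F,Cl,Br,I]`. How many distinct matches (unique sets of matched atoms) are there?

[CX3](=O)[F,Cl,Br,I] is the SMARTS for an acyl halide: a carbonyl carbon bonded to a halogen.
The molecule carries 2 separate instances of an acyl chloride (-C(=O)Cl) meeting every constraint; each maps to a distinct set of atoms, giving 2 matches.

2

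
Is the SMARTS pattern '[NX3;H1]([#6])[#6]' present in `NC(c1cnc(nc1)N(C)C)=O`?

No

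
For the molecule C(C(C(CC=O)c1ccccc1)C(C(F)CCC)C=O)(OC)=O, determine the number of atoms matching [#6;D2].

The query [#6;D2] means: any carbon bonded to exactly two heavy atoms.
Check the 23 heavy atoms by environment: 5× C (D2) → match; 5× C (D3) → no; 3× O (D1) → no; 1× O (D2) → no; 2× C (D1) → no; 1× F (D1) → no; 1× c (aromatic, D3) → no; 5× c (aromatic, D2) → match.
Summing the matching environments: 5 + 5 = 10 matching atoms.

10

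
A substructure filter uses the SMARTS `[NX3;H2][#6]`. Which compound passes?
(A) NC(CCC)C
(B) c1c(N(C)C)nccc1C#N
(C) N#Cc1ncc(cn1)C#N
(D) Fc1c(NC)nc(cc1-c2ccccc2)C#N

A

[NX3;H2][#6] describes a trivalent nitrogen with two H attached to carbon (a primary amine).
(A) contains a primary amino group (-NH2), which satisfies every atom and bond constraint.
(B) has a dimethylamino group (-N(CH3)2) but the nitrogen has H0, not H2.
(C) has a nitrile (-C#N) but the nitrogen is NX1 (triple-bonded), not NX3 with two H.
(D) has an N-methylamino group (-NHCH3) but the nitrogen bears two carbons and only one H (H1), not H2.
So the answer is (A).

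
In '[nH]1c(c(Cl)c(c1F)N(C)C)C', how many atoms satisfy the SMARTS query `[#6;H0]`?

4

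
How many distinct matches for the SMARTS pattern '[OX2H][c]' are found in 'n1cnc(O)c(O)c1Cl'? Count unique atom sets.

2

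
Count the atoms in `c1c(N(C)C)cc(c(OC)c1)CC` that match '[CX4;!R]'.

5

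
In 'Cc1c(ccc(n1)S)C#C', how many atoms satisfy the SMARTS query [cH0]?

3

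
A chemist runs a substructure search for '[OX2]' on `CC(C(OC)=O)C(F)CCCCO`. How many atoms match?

2

The query [OX2] means: aliphatic oxygen with two total connections — ether, hydroxyl, or ester single-bond O.
Check the 13 heavy atoms by environment: 8× C (X4) → no; 1× F (X1) → no; 2× O (X2) → match; 1× C (X3) → no; 1× O (X1) → no.
That gives 2 matching atoms.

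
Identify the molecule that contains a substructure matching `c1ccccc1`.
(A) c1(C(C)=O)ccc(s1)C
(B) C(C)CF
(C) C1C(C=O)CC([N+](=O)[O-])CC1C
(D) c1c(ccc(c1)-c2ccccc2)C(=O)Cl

D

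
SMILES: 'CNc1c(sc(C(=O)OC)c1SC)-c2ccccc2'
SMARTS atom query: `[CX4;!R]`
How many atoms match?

3

The query [CX4;!R] means: aliphatic carbon with four total connections, not in a ring.
Check the 19 heavy atoms by environment: 1× s (aromatic, X2, in 5-ring) → no; 4× c (aromatic, X3, in 5-ring) → no; 1× N (X3, acyclic) → no; 3× C (X4, acyclic) → match; 6× c (aromatic, X3, in 6-ring) → no; 1× S (X2, acyclic) → no; 1× C (X3, acyclic) → no; 1× O (X1, acyclic) → no; 1× O (X2, acyclic) → no.
That gives 3 matching atoms.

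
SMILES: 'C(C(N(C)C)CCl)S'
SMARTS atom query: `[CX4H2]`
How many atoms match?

2

The query [CX4H2] means: sp3 carbon (X4) with exactly two hydrogens.
Check the 8 heavy atoms by environment: 2× C (H2, X4) → match; 1× C (H1, X4) → no; 1× Cl (H0, X1) → no; 1× S (H1, X2) → no; 1× N (H0, X3) → no; 2× C (H3, X4) → no.
That gives 2 matching atoms.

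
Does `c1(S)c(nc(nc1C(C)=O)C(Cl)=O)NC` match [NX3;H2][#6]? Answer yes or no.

No

The pattern [NX3;H2][#6] describes a trivalent nitrogen with two H attached to carbon — a primary amine.
The closest candidate here is an N-methylamino group (-NHCH3), but the nitrogen bears two carbons and only one H (H1), not H2. No other fragment satisfies the full query, so there is no match.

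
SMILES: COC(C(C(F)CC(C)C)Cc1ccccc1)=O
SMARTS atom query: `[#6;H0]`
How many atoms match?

2

The query [#6;H0] means: any carbon with no attached hydrogen.
Check the 18 heavy atoms by environment: 2× C (H2) → no; 3× C (H1) → no; 3× C (H3) → no; 1× C (H0) → match; 2× O (H0) → no; 1× F (H0) → no; 1× c (aromatic, H0) → match; 5× c (aromatic, H1) → no.
Summing the matching environments: 1 + 1 = 2 matching atoms.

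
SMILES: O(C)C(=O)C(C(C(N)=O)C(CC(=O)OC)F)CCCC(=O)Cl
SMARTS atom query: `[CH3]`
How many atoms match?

The query [CH3] means: aliphatic carbon with exactly three hydrogens.
Check the 22 heavy atoms by environment: 4× C (H2) → no; 3× C (H1) → no; 4× C (H0) → no; 6× O (H0) → no; 1× N (H2) → no; 2× C (H3) → match; 1× F (H0) → no; 1× Cl (H0) → no.
That gives 2 matching atoms.

2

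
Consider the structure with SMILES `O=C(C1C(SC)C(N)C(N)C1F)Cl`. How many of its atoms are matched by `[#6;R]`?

Check the 13 heavy atoms by environment: 5× C (in 5-ring) → match; 2× N (acyclic) → no; 2× C (acyclic) → no; 1× O (acyclic) → no; 1× Cl (acyclic) → no; 1× F (acyclic) → no; 1× S (acyclic) → no.
That gives 5 matching atoms.

5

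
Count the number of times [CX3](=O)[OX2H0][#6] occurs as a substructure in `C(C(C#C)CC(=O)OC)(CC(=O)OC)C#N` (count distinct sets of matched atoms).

[CX3](=O)[OX2H0][#6] is the SMARTS for an ester: a carbonyl carbon bonded to an oxygen that is itself bonded to carbon (no H on that O).
The molecule carries 2 separate instances of a methyl-ester group (-C(=O)OCH3) meeting every constraint; each maps to a distinct set of atoms, giving 2 matches.

2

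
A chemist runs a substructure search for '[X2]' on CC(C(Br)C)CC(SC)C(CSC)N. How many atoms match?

2

The query [X2] means: any atom with exactly two total connections (bonds + H).
Check the 14 heavy atoms by environment: 10× C (X4) → no; 2× S (X2) → match; 1× N (X3) → no; 1× Br (X1) → no.
That gives 2 matching atoms.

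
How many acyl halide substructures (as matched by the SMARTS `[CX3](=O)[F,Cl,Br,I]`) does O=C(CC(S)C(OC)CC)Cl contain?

1

[CX3](=O)[F,Cl,Br,I] is the SMARTS for an acyl halide: a carbonyl carbon bonded to a halogen.
Exactly one fragment in the molecule meets all constraints, giving 1 match.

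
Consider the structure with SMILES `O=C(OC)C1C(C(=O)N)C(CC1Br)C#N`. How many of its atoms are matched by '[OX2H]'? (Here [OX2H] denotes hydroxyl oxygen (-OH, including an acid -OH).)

0

The query [OX2H] means: aliphatic oxygen with two connections, one of which is H — an -OH oxygen.
Check the 15 heavy atoms by environment: 4× C (H1, X4) → no; 1× C (H2, X4) → no; 1× Br (H0, X1) → no; 2× C (H0, X3) → no; 2× O (H0, X1) → no; 1× O (H0, X2) → no; 1× C (H3, X4) → no; 1× C (H0, X2) → no; 1× N (H0, X1) → no; 1× N (H2, X3) → no.
No environment satisfies the query, so 0 matching atoms.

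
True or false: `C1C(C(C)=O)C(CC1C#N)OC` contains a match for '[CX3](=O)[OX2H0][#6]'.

False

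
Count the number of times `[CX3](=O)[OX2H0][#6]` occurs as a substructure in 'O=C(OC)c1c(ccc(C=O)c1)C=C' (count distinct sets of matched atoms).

[CX3](=O)[OX2H0][#6] is the SMARTS for an ester: a carbonyl carbon bonded to an oxygen that is itself bonded to carbon (no H on that O).
Exactly one fragment in the molecule meets all constraints, giving 1 match.

1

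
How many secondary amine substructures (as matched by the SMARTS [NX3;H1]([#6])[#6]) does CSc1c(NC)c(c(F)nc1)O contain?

[NX3;H1]([#6])[#6] is the SMARTS for a secondary amine: a trivalent nitrogen with one H, bonded to two carbons.
Exactly one fragment in the molecule meets all constraints, giving 1 match.

1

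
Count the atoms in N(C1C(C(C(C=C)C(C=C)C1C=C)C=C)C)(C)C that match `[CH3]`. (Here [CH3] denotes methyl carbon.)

3

The query [CH3] means: aliphatic carbon with exactly three hydrogens.
Check the 18 heavy atoms by environment: 10× C (H1) → no; 4× C (H2) → no; 1× N (H0) → no; 3× C (H3) → match.
That gives 3 matching atoms.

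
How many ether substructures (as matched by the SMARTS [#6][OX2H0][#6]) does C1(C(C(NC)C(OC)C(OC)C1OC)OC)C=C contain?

4

[#6][OX2H0][#6] is the SMARTS for an ether: an aliphatic oxygen bridging two carbons with no H on the oxygen.
The molecule carries 4 separate instances of a methoxy ether (-OCH3) meeting every constraint; each maps to a distinct set of atoms, giving 4 matches.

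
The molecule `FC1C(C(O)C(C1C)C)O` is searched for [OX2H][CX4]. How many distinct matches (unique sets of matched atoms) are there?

2

[OX2H][CX4] is the SMARTS for an aliphatic alcohol: a hydroxyl oxygen bound to an sp3 (X4) carbon.
The molecule carries 2 separate instances of a hydroxyl group (-OH) meeting every constraint; each maps to a distinct set of atoms, giving 2 matches.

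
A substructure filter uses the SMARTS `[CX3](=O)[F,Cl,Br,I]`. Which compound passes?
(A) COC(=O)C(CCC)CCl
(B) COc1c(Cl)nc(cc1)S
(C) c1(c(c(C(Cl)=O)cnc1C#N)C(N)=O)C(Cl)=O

[CX3](=O)[F,Cl,Br,I] describes a carbonyl carbon bonded to a halogen (an acyl halide).
(A) has a methyl-ester group (-C(=O)OCH3) but the carbonyl is bonded to -O-C, not to a halogen.
(B) has a chloro substituent but the Cl is not on a carbonyl carbon.
(C) contains an acyl chloride (-C(=O)Cl), which satisfies every atom and bond constraint.
So the answer is (C).

C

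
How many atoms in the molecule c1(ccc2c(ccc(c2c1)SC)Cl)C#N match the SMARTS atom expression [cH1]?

5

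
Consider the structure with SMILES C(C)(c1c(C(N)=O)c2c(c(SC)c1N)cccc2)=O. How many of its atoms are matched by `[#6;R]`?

The query [#6;R] means: carbon that is part of a ring.
Check the 19 heavy atoms by environment: 10× c (aromatic, in 6-ring) → match; 4× C (acyclic) → no; 2× O (acyclic) → no; 2× N (acyclic) → no; 1× S (acyclic) → no.
That gives 10 matching atoms.

10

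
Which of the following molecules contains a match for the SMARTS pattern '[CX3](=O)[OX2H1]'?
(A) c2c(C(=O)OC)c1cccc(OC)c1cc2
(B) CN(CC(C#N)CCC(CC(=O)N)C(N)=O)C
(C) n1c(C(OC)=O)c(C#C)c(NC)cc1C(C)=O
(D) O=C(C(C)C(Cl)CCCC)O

D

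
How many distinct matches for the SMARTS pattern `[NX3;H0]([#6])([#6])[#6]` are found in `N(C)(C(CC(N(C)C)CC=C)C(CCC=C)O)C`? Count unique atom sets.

2

[NX3;H0]([#6])([#6])[#6] is the SMARTS for a tertiary amine: a trivalent nitrogen with no H, bonded to three carbons.
The molecule carries 2 separate instances of a dimethylamino group (-N(CH3)2) meeting every constraint; each maps to a distinct set of atoms, giving 2 matches.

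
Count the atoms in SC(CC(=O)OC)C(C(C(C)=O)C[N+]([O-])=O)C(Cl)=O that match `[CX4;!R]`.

7

The query [CX4;!R] means: aliphatic carbon with four total connections, not in a ring.
Check the 19 heavy atoms by environment: 7× C (X4, acyclic) → match; 1× S (X2, acyclic) → no; 3× C (X3, acyclic) → no; 4× O (X1, acyclic) → no; 1× O (X2, acyclic) → no; 1× Cl (X1, acyclic) → no; 1× N (charge +1, X3, acyclic) → no; 1× O (charge -1, X1, acyclic) → no.
That gives 7 matching atoms.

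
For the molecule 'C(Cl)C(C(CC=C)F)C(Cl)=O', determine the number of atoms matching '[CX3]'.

Check the 11 heavy atoms by environment: 4× C (X4) → no; 2× Cl (X1) → no; 3× C (X3) → match; 1× O (X1) → no; 1× F (X1) → no.
That gives 3 matching atoms.

3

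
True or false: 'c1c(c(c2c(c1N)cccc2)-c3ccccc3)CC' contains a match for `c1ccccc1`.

True

The pattern c1ccccc1 describes six aromatic carbons in a ring — a benzene ring.
The molecule carries a phenyl ring, whose atoms satisfy every constraint of the query, so the pattern matches.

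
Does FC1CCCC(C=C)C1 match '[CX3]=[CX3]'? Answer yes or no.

The pattern [CX3]=[CX3] describes a non-aromatic C=C double bond between two sp2 carbons — an alkene.
The molecule carries a vinyl group (-CH=CH2), whose atoms satisfy every constraint of the query, so the pattern matches.

Yes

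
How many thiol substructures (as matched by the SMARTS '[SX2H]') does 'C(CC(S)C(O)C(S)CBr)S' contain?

3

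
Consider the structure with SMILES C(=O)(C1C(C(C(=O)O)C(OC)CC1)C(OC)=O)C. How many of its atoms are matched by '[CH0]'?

The query [CH0] means: aliphatic carbon with no attached hydrogen.
Check the 18 heavy atoms by environment: 4× C (H1) → no; 2× C (H2) → no; 3× C (H0) → match; 5× O (H0) → no; 3× C (H3) → no; 1× O (H1) → no.
That gives 3 matching atoms.

3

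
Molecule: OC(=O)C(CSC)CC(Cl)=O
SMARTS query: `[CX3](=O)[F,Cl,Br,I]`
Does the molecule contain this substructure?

Yes

The pattern [CX3](=O)[F,Cl,Br,I] describes a carbonyl carbon bonded to a halogen — an acyl halide.
The molecule carries an acyl chloride (-C(=O)Cl), whose atoms satisfy every constraint of the query, so the pattern matches.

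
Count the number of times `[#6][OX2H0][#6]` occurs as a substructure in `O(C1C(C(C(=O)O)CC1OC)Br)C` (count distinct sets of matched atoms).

2

[#6][OX2H0][#6] is the SMARTS for an ether: an aliphatic oxygen bridging two carbons with no H on the oxygen.
The molecule carries 2 separate instances of a methoxy ether (-OCH3) meeting every constraint; each maps to a distinct set of atoms, giving 2 matches.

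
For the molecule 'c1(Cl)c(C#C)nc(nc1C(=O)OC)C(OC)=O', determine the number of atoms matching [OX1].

The query [OX1] means: aliphatic oxygen with one total connection — typically a carbonyl =O or an oxide.
Check the 17 heavy atoms by environment: 2× n (aromatic, X2) → no; 4× c (aromatic, X3) → no; 2× C (X3) → no; 2× O (X1) → match; 2× O (X2) → no; 2× C (X4) → no; 2× C (X2) → no; 1× Cl (X1) → no.
That gives 2 matching atoms.

2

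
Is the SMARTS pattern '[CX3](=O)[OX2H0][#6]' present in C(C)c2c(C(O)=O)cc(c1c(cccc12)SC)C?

The pattern [CX3](=O)[OX2H0][#6] describes a carbonyl carbon bonded to an oxygen that is itself bonded to carbon (no H on that O) — an ester.
The closest candidate here is a carboxylic acid group (-C(=O)OH), but the singly-bonded O carries H (OX2H1, not H0). No other fragment satisfies the full query, so there is no match.

No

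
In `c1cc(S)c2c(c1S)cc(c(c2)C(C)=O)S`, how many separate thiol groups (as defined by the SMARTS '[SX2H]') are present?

[SX2H] is the SMARTS for a thiol: an aliphatic sulfur with two connections, one being H.
The molecule carries 3 separate instances of a thiol (-SH) meeting every constraint; each maps to a distinct set of atoms, giving 3 matches.

3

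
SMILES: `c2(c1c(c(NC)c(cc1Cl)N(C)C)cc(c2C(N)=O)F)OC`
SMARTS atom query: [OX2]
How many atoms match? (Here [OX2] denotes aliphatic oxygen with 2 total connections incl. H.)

1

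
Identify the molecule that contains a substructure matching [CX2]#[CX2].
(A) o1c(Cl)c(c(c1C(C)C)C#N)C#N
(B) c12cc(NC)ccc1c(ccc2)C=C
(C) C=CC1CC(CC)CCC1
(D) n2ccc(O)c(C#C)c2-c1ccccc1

[CX2]#[CX2] describes a carbon-carbon triple bond (an alkyne).
(A) has a nitrile (-C#N) but the triple bond is C#N, not C#C.
(B) has a vinyl group (-CH=CH2) but the C=C is a double bond; both carbons are CX3, not CX2.
(C) has a vinyl group (-CH=CH2) but the C=C is a double bond; both carbons are CX3, not CX2.
(D) contains an ethynyl group (-C#CH), which satisfies every atom and bond constraint.
So the answer is (D).

D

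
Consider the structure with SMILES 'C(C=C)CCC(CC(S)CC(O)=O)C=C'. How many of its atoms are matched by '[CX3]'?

5

The query [CX3] means: C with X3: aliphatic carbon with exactly 3 total connections.
Check the 15 heavy atoms by environment: 7× C (X4) → no; 5× C (X3) → match; 1× O (X1) → no; 1× O (X2) → no; 1× S (X2) → no.
That gives 5 matching atoms.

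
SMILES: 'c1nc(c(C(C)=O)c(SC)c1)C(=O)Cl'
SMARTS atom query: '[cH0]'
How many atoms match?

The query [cH0] means: aromatic carbon with no attached hydrogen (substituted or ring-fusion).
Check the 14 heavy atoms by environment: 1× n (aromatic, H0) → no; 3× c (aromatic, H0) → match; 2× c (aromatic, H1) → no; 1× S (H0) → no; 2× C (H3) → no; 2× C (H0) → no; 2× O (H0) → no; 1× Cl (H0) → no.
That gives 3 matching atoms.

3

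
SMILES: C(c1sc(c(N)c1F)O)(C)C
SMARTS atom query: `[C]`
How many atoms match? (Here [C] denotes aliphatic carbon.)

3

The query [C] means: uppercase C matches aliphatic (non-aromatic) carbon only.
Check the 11 heavy atoms by environment: 1× s (aromatic) → no; 4× c (aromatic) → no; 1× F → no; 1× O → no; 1× N → no; 3× C → match.
That gives 3 matching atoms.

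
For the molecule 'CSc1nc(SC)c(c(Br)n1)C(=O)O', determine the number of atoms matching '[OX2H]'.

The query [OX2H] means: aliphatic oxygen with two connections, one of which is H — an -OH oxygen.
Check the 14 heavy atoms by environment: 2× n (aromatic, H0, X2) → no; 4× c (aromatic, H0, X3) → no; 1× Br (H0, X1) → no; 2× S (H0, X2) → no; 2× C (H3, X4) → no; 1× C (H0, X3) → no; 1× O (H0, X1) → no; 1× O (H1, X2) → match.
That gives 1 matching atom.

1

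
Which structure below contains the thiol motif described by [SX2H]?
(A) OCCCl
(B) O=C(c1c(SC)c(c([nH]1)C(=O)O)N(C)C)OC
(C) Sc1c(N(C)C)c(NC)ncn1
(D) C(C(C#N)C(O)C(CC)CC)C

[SX2H] describes an aliphatic sulfur with two connections, one being H (a thiol).
(A) has a hydroxyl group (-OH) but it is an -OH, not an -SH.
(B) has a methylthio ether (-SCH3) but the sulfur has H0 (bonded to two carbons), not H1.
(C) contains a thiol (-SH), which satisfies every atom and bond constraint.
(D) has a hydroxyl group (-OH) but it is an -OH, not an -SH.
So the answer is (C).

C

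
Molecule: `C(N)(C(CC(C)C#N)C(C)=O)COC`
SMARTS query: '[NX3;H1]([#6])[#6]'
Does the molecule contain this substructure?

No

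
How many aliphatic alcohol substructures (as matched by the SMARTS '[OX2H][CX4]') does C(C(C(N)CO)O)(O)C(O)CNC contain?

[OX2H][CX4] is the SMARTS for an aliphatic alcohol: a hydroxyl oxygen bound to an sp3 (X4) carbon.
The molecule carries 4 separate instances of a hydroxyl group (-OH) meeting every constraint; each maps to a distinct set of atoms, giving 4 matches.

4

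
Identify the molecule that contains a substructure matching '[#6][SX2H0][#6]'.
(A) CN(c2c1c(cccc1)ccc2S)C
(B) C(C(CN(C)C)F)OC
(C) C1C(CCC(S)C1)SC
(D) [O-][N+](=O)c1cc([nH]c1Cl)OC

[#6][SX2H0][#6] describes an aliphatic sulfur bridging two carbons with no H on the sulfur (a thioether).
(A) has a thiol (-SH) but the sulfur has H1, not H0 bridging two carbons.
(B) has a methoxy ether (-OCH3) but the bridging atom is O, not S.
(C) contains a methylthio ether (-SCH3), which satisfies every atom and bond constraint.
(D) has a methoxy ether (-OCH3) but the bridging atom is O, not S.
So the answer is (C).

C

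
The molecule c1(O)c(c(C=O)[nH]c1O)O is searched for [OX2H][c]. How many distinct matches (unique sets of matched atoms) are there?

[OX2H][c] is the SMARTS for a phenol: a hydroxyl oxygen attached to an aromatic carbon.
The molecule carries 3 separate instances of a hydroxyl group (-OH) meeting every constraint; each maps to a distinct set of atoms, giving 3 matches.

3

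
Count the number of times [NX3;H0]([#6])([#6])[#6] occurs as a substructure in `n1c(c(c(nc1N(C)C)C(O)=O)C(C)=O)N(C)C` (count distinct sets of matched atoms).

[NX3;H0]([#6])([#6])[#6] is the SMARTS for a tertiary amine: a trivalent nitrogen with no H, bonded to three carbons.
The molecule carries 2 separate instances of a dimethylamino group (-N(CH3)2) meeting every constraint; each maps to a distinct set of atoms, giving 2 matches.

2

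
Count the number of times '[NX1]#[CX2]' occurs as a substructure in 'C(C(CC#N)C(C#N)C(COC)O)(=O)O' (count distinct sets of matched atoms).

2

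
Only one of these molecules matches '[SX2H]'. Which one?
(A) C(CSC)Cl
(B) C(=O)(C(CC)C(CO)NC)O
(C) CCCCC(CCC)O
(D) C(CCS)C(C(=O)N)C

D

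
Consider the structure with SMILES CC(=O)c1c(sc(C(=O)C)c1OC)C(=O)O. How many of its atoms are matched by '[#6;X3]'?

7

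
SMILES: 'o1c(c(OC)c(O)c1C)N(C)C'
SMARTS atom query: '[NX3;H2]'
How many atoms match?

0

Check the 12 heavy atoms by environment: 1× o (aromatic, H0, X2) → no; 4× c (aromatic, H0, X3) → no; 1× O (H1, X2) → no; 4× C (H3, X4) → no; 1× O (H0, X2) → no; 1× N (H0, X3) → no.
No environment satisfies the query, so 0 matching atoms.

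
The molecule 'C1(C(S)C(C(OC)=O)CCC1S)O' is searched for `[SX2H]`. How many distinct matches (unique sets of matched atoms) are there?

2

[SX2H] is the SMARTS for a thiol: an aliphatic sulfur with two connections, one being H.
The molecule carries 2 separate instances of a thiol (-SH) meeting every constraint; each maps to a distinct set of atoms, giving 2 matches.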